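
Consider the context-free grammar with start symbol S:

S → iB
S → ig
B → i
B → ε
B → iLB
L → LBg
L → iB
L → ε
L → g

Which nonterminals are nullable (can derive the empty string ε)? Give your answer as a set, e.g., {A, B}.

{B, L}

Directly nullable (have an ε-rule): {B, L}.
Not nullable: S — each has a terminal in every rule's right-hand side or depends on a non-nullable symbol.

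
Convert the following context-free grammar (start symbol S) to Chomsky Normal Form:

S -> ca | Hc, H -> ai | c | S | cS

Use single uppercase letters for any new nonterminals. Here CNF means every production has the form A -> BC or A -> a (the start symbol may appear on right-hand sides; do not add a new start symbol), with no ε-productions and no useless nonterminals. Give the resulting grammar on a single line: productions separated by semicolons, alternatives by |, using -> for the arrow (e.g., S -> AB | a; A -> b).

S -> AB | HA; A -> c; B -> a; C -> i; H -> c | AB | AS | BC | HA

No ε-productions.
After unit-elimination: S -> Hc | ca; H -> c | Hc | ai | cS | ca.
TERM: introduce B -> a, A -> c, C -> i and substitute in every rule of length ≥2.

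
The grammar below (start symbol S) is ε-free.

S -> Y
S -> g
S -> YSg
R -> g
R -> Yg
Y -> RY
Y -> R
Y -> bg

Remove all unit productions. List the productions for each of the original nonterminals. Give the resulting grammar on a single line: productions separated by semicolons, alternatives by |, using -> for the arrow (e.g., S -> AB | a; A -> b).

Unit productions: S->Y, Y->R.
Unit pairs (A ⇒* B via units): (S,R), (S,Y), (Y,R).
S: inherits non-unit rules of {R, S, Y} → RY | YSg | Yg | bg | g.
R: inherits non-unit rules of {R} → Yg | g.
Y: inherits non-unit rules of {R, Y} → RY | Yg | bg | g.

S -> g | RY | Yg | bg | YSg; R -> g | Yg; Y -> g | RY | Yg | bg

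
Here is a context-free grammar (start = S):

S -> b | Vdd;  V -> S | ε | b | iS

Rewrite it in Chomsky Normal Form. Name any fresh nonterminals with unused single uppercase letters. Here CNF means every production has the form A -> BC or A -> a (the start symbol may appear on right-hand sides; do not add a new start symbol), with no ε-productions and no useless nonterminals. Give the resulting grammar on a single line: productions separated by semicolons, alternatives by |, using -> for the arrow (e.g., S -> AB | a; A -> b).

Nullable: {V}; after ε-elimination: S -> b | dd | Vdd; V -> S | b | iS.
After unit-elimination: S -> b | dd | Vdd; V -> b | dd | iS | Vdd.
TERM: introduce A -> d, B -> i and substitute in every rule of length ≥2.
BIN: S -> VAA becomes S -> VC, C -> AA; V -> VAA becomes V -> VD, D -> AA.

S -> b | AA | VC; A -> d; B -> i; C -> AA; D -> AA; V -> b | AA | BS | VD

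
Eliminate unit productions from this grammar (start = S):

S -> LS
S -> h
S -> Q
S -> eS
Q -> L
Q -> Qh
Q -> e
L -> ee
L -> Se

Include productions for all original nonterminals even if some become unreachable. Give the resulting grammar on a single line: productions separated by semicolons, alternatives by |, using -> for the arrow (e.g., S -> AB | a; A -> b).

S -> e | h | LS | Qh | Se | eS | ee; L -> Se | ee; Q -> e | Qh | Se | ee

Unit productions: Q->L, S->Q.
Unit pairs (A ⇒* B via units): (Q,L), (S,L), (S,Q).
S: inherits non-unit rules of {L, Q, S} → LS | Qh | Se | e | eS | ee | h.
L: inherits non-unit rules of {L} → Se | ee.
Q: inherits non-unit rules of {L, Q} → Qh | Se | e | ee.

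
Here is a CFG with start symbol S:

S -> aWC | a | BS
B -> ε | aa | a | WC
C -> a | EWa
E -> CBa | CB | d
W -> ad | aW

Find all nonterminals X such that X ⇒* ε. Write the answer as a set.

{B}

Directly nullable (have an ε-rule): {B}.
Not nullable: C, E, S, W — each has a terminal in every rule's right-hand side or depends on a non-nullable symbol.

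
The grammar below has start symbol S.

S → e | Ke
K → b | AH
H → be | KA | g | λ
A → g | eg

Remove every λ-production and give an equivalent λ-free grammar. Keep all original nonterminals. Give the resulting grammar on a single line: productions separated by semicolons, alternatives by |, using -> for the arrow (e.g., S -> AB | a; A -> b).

Nullable set: {H}.
Drop H -> λ.
K -> AH: H nullable, giving A | AH.
Unchanged (no nullable symbols): S -> Ke; S -> e; A -> eg; A -> g; H -> KA; H -> be; H -> g; K -> b.

S -> e | Ke; A -> g | eg; H -> g | KA | be; K -> A | b | AH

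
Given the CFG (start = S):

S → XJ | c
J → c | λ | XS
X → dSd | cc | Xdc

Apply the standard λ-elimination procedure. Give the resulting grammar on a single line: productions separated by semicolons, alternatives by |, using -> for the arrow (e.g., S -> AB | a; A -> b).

Nullable set: {J}.
S -> XJ: J nullable, giving X | XJ.
Drop J -> λ.
Unchanged (no nullable symbols): S -> c; J -> XS; J -> c; X -> Xdc; X -> cc; X -> dSd.

S -> X | c | XJ; J -> c | XS; X -> cc | Xdc | dSd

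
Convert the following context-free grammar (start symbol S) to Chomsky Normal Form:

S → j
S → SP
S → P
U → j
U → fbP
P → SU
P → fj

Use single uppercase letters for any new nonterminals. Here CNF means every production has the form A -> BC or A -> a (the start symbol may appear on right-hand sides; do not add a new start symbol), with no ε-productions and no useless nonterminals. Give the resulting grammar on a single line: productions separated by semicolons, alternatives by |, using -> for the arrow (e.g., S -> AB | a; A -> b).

S -> j | AB | SP | SU; A -> f; B -> j; C -> b; D -> CP; P -> AB | SU; U -> j | AD

No ε-productions.
After unit-elimination: S -> j | SP | SU | fj; P -> SU | fj; U -> j | fbP.
TERM: introduce C -> b, A -> f, B -> j and substitute in every rule of length ≥2.
BIN: U -> ACP becomes U -> AD, D -> CP.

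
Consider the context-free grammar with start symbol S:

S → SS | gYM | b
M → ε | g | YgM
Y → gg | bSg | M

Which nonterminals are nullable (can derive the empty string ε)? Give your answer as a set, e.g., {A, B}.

{M, Y}

Directly nullable (have an ε-rule): {M}.
Y is nullable via Y -> M (every symbol on the right is already known nullable).
Not nullable: S — each has a terminal in every rule's right-hand side or depends on a non-nullable symbol.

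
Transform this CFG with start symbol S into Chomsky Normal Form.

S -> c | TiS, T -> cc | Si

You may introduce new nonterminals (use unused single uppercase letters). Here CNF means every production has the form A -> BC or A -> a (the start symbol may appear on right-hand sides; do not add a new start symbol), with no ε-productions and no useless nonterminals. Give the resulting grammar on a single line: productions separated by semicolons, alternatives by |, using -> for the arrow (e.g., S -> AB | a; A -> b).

No ε-productions.
No unit productions to eliminate.
TERM: introduce B -> c, A -> i and substitute in every rule of length ≥2.
BIN: S -> TAS becomes S -> TC, C -> AS.

S -> c | TC; A -> i; B -> c; C -> AS; T -> BB | SA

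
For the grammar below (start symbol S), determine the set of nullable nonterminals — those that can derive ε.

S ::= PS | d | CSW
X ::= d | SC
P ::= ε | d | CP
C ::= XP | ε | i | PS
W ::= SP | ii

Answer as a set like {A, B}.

Directly nullable (have an ε-rule): {C, P}.
Not nullable: S, W, X — each has a terminal in every rule's right-hand side or depends on a non-nullable symbol.

{C, P}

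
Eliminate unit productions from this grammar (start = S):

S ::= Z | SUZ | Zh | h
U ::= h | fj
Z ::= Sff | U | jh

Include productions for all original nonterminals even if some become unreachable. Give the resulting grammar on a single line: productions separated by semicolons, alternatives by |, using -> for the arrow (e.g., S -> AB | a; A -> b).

S -> h | Zh | fj | jh | SUZ | Sff; U -> h | fj; Z -> h | fj | jh | Sff

Unit productions: S->Z, Z->U.
Unit pairs (A ⇒* B via units): (S,U), (S,Z), (Z,U).
S: inherits non-unit rules of {S, U, Z} → SUZ | Sff | Zh | fj | h | jh.
U: inherits non-unit rules of {U} → fj | h.
Z: inherits non-unit rules of {U, Z} → Sff | fj | h | jh.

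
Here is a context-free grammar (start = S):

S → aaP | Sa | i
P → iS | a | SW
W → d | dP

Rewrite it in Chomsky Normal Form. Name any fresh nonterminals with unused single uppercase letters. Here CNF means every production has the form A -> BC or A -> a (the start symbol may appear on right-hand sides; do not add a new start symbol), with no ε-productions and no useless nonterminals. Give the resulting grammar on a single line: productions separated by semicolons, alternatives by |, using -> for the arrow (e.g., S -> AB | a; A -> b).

S -> i | BD | SB; A -> i; B -> a; C -> d; D -> BP; P -> a | AS | SW; W -> d | CP

No ε-productions.
No unit productions to eliminate.
TERM: introduce B -> a, C -> d, A -> i and substitute in every rule of length ≥2.
BIN: S -> BBP becomes S -> BD, D -> BP.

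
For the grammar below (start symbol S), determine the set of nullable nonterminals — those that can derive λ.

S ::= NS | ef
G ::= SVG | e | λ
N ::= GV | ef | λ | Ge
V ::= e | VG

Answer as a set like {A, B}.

Directly nullable (have an ε-rule): {G, N}.
Not nullable: S, V — each has a terminal in every rule's right-hand side or depends on a non-nullable symbol.

{G, N}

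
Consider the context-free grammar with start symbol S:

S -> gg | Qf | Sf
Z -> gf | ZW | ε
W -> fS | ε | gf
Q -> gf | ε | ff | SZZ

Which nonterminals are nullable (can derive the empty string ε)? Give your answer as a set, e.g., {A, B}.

{Q, W, Z}

Directly nullable (have an ε-rule): {Q, W, Z}.
Not nullable: S — each has a terminal in every rule's right-hand side or depends on a non-nullable symbol.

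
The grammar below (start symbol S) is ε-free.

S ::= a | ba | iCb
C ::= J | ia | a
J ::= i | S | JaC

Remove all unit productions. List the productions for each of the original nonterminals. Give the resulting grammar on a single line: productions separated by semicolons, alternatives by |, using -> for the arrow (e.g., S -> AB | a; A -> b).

Unit productions: C->J, J->S.
Unit pairs (A ⇒* B via units): (C,J), (C,S), (J,S).
S: inherits non-unit rules of {S} → a | ba | iCb.
C: inherits non-unit rules of {C, J, S} → JaC | a | ba | i | iCb | ia.
J: inherits non-unit rules of {J, S} → JaC | a | ba | i | iCb.

S -> a | ba | iCb; C -> a | i | ba | ia | JaC | iCb; J -> a | i | ba | JaC | iCb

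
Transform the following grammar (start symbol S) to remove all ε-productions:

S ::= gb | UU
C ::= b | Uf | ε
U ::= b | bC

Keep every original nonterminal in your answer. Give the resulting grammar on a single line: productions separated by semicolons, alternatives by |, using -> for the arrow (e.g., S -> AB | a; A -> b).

Nullable set: {C}.
Drop C -> ε.
U -> bC: C nullable, giving b | bC.
Unchanged (no nullable symbols): S -> UU; S -> gb; C -> Uf; C -> b; U -> b.

S -> UU | gb; C -> b | Uf; U -> b | bC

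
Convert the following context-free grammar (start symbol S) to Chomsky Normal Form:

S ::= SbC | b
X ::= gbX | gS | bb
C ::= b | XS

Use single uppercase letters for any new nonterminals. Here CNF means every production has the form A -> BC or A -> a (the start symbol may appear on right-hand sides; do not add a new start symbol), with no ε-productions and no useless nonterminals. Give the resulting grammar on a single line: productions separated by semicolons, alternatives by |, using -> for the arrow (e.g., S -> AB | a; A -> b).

S -> b | SD; A -> b; B -> g; C -> b | XS; D -> AC; E -> AX; X -> AA | BE | BS

No ε-productions.
No unit productions to eliminate.
TERM: introduce A -> b, B -> g and substitute in every rule of length ≥2.
BIN: S -> SAC becomes S -> SD, D -> AC; X -> BAX becomes X -> BE, E -> AX.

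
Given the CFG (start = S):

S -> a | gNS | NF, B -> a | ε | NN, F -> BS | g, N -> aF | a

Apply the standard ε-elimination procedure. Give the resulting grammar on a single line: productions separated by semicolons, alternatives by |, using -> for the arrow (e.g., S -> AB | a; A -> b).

S -> a | NF | gNS; B -> a | NN; F -> S | g | BS; N -> a | aF

Nullable set: {B}.
Drop B -> ε.
F -> BS: B nullable, giving BS | S.
Unchanged (no nullable symbols): S -> NF; S -> a; S -> gNS; B -> NN; B -> a; F -> g; N -> a; N -> aF.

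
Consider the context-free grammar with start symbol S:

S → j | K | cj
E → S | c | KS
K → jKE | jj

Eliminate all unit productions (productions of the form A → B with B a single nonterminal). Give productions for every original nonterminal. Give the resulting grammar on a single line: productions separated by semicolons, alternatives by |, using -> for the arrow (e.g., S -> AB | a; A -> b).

Unit productions: E->S, S->K.
Unit pairs (A ⇒* B via units): (E,K), (E,S), (S,K).
S: inherits non-unit rules of {K, S} → cj | j | jKE | jj.
E: inherits non-unit rules of {E, K, S} → KS | c | cj | j | jKE | jj.
K: inherits non-unit rules of {K} → jKE | jj.

S -> j | cj | jj | jKE; E -> c | j | KS | cj | jj | jKE; K -> jj | jKE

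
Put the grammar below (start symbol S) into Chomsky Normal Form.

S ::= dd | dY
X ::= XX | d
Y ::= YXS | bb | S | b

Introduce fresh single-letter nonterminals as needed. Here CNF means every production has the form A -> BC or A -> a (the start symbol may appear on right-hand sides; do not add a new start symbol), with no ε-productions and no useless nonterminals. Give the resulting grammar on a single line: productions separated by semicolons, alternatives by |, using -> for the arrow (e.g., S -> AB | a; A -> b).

No ε-productions.
After unit-elimination: S -> dY | dd; X -> d | XX; Y -> b | bb | dY | dd | YXS.
TERM: introduce B -> b, A -> d and substitute in every rule of length ≥2.
BIN: Y -> YXS becomes Y -> YC, C -> XS.

S -> AA | AY; A -> d; B -> b; C -> XS; X -> d | XX; Y -> b | AA | AY | BB | YC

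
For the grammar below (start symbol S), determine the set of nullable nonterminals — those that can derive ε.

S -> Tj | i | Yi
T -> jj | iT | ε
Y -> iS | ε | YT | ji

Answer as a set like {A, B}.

{T, Y}

Directly nullable (have an ε-rule): {T, Y}.
Not nullable: S — each has a terminal in every rule's right-hand side or depends on a non-nullable symbol.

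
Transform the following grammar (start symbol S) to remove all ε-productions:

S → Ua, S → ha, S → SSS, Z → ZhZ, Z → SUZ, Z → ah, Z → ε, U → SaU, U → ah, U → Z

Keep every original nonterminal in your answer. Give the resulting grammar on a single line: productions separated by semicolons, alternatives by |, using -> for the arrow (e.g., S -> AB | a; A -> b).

Nullable set: {U, Z}.
S -> Ua: U nullable, giving Ua | a.
U -> SaU: U nullable, giving Sa | SaU.
U -> Z: Z nullable, giving Z.
Drop Z -> ε.
Z -> SUZ: U, Z nullable, giving S | SU | SUZ | SZ.
Z -> ZhZ: Z, Z nullable, giving Zh | ZhZ | h | hZ.
Unchanged (no nullable symbols): S -> SSS; S -> ha; U -> ah; Z -> ah.

S -> a | Ua | ha | SSS; U -> Z | Sa | ah | SaU; Z -> S | h | SU | SZ | Zh | ah | hZ | SUZ | ZhZ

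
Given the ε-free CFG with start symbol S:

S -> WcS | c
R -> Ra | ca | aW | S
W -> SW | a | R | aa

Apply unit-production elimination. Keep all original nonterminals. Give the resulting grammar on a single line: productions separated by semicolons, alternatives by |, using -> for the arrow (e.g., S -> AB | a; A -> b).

Unit productions: R->S, W->R.
Unit pairs (A ⇒* B via units): (R,S), (W,R), (W,S).
S: inherits non-unit rules of {S} → WcS | c.
R: inherits non-unit rules of {R, S} → Ra | WcS | aW | c | ca.
W: inherits non-unit rules of {R, S, W} → Ra | SW | WcS | a | aW | aa | c | ca.

S -> c | WcS; R -> c | Ra | aW | ca | WcS; W -> a | c | Ra | SW | aW | aa | ca | WcS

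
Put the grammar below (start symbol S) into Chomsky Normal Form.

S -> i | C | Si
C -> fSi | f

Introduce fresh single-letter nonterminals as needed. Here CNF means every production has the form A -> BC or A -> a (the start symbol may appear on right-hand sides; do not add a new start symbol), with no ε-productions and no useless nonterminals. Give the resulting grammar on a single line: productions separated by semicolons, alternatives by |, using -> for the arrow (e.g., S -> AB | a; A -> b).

S -> f | i | AE | SB; A -> f; B -> i; E -> SB

No ε-productions.
After unit-elimination: S -> f | i | Si | fSi; C -> f | fSi.
TERM: introduce A -> f, B -> i and substitute in every rule of length ≥2.
BIN: C -> ASB becomes C -> AD, D -> SB; S -> ASB becomes S -> AE, E -> SB.
Drop unreachable/unproductive: C.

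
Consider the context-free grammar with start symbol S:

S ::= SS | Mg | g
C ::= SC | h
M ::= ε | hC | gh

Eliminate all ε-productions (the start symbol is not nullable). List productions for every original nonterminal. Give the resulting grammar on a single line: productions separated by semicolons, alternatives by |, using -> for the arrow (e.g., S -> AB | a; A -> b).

Nullable set: {M}.
S -> Mg: M nullable, giving Mg | g.
Drop M -> ε.
Unchanged (no nullable symbols): S -> SS; S -> g; C -> SC; C -> h; M -> gh; M -> hC.

S -> g | Mg | SS; C -> h | SC; M -> gh | hC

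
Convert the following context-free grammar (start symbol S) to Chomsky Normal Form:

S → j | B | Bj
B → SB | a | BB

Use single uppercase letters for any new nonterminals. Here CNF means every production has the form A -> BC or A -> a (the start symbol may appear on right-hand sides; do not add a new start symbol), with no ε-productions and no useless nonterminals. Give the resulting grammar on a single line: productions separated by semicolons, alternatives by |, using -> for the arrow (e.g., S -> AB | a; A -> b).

No ε-productions.
After unit-elimination: S -> a | j | BB | Bj | SB; B -> a | BB | SB.
TERM: introduce A -> j and substitute in every rule of length ≥2.

S -> a | j | BA | BB | SB; A -> j; B -> a | BB | SB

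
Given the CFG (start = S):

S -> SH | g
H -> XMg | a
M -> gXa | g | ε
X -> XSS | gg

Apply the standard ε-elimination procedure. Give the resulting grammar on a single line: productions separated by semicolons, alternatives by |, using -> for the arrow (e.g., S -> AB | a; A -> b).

Nullable set: {M}.
H -> XMg: M nullable, giving XMg | Xg.
Drop M -> ε.
Unchanged (no nullable symbols): S -> SH; S -> g; H -> a; M -> g; M -> gXa; X -> XSS; X -> gg.

S -> g | SH; H -> a | Xg | XMg; M -> g | gXa; X -> gg | XSS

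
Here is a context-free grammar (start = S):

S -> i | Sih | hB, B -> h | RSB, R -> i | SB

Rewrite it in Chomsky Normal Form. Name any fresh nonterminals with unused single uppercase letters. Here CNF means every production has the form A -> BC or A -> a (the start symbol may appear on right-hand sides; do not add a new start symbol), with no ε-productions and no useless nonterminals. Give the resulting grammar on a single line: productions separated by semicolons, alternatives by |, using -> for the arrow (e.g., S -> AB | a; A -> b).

No ε-productions.
No unit productions to eliminate.
TERM: introduce C -> h, A -> i and substitute in every rule of length ≥2.
BIN: B -> RSB becomes B -> RD, D -> SB; S -> SAC becomes S -> SE, E -> AC.

S -> i | CB | SE; A -> i; B -> h | RD; C -> h; D -> SB; E -> AC; R -> i | SB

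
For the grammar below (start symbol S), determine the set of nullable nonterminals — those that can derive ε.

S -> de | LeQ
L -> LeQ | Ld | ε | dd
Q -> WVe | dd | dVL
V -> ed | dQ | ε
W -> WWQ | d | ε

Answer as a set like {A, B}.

{L, V, W}

Directly nullable (have an ε-rule): {L, V, W}.
Not nullable: Q, S — each has a terminal in every rule's right-hand side or depends on a non-nullable symbol.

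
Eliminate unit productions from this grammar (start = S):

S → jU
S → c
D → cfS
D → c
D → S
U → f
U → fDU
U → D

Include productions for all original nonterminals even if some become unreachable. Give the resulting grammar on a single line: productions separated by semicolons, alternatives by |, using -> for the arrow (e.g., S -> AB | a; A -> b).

S -> c | jU; D -> c | jU | cfS; U -> c | f | jU | cfS | fDU

Unit productions: D->S, U->D.
Unit pairs (A ⇒* B via units): (D,S), (U,D), (U,S).
S: inherits non-unit rules of {S} → c | jU.
D: inherits non-unit rules of {D, S} → c | cfS | jU.
U: inherits non-unit rules of {D, S, U} → c | cfS | f | fDU | jU.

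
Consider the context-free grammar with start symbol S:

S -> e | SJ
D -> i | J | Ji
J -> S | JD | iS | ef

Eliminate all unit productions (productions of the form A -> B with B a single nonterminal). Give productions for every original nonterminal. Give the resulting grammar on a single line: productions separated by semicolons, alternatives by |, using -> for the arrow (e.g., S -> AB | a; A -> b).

S -> e | SJ; D -> e | i | JD | Ji | SJ | ef | iS; J -> e | JD | SJ | ef | iS

Unit productions: D->J, J->S.
Unit pairs (A ⇒* B via units): (D,J), (D,S), (J,S).
S: inherits non-unit rules of {S} → SJ | e.
D: inherits non-unit rules of {D, J, S} → JD | Ji | SJ | e | ef | i | iS.
J: inherits non-unit rules of {J, S} → JD | SJ | e | ef | iS.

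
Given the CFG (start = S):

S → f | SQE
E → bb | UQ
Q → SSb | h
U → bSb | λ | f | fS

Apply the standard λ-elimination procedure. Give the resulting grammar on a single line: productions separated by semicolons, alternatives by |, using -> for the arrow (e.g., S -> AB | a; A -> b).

S -> f | SQE; E -> Q | UQ | bb; Q -> h | SSb; U -> f | fS | bSb

Nullable set: {U}.
E -> UQ: U nullable, giving Q | UQ.
Drop U -> λ.
Unchanged (no nullable symbols): S -> SQE; S -> f; E -> bb; Q -> SSb; Q -> h; U -> bSb; U -> f; U -> fS.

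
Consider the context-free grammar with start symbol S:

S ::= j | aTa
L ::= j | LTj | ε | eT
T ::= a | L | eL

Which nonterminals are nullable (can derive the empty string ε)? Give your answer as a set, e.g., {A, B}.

{L, T}

Directly nullable (have an ε-rule): {L}.
T is nullable via T -> L (every symbol on the right is already known nullable).
Not nullable: S — each has a terminal in every rule's right-hand side or depends on a non-nullable symbol.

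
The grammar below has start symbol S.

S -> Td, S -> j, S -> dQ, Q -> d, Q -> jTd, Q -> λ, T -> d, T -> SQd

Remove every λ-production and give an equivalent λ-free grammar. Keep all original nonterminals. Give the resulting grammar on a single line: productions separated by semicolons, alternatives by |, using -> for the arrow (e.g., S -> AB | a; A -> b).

S -> d | j | Td | dQ; Q -> d | jTd; T -> d | Sd | SQd

Nullable set: {Q}.
S -> dQ: Q nullable, giving d | dQ.
Drop Q -> λ.
T -> SQd: Q nullable, giving SQd | Sd.
Unchanged (no nullable symbols): S -> Td; S -> j; Q -> d; Q -> jTd; T -> d.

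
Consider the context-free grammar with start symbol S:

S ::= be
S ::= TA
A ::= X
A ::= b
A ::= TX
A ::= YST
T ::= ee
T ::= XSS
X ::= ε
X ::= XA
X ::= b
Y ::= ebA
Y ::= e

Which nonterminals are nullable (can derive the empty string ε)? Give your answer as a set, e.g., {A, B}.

{A, X}

Directly nullable (have an ε-rule): {X}.
A is nullable via A -> X (every symbol on the right is already known nullable).
Not nullable: S, T, Y — each has a terminal in every rule's right-hand side or depends on a non-nullable symbol.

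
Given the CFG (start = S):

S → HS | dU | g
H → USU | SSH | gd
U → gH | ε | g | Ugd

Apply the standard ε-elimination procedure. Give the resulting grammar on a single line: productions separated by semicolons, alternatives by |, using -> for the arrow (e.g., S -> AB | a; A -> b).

Nullable set: {U}.
S -> dU: U nullable, giving d | dU.
H -> USU: U, U nullable, giving S | SU | US | USU.
Drop U -> ε.
U -> Ugd: U nullable, giving Ugd | gd.
Unchanged (no nullable symbols): S -> HS; S -> g; H -> SSH; H -> gd; U -> g; U -> gH.

S -> d | g | HS | dU; H -> S | SU | US | gd | SSH | USU; U -> g | gH | gd | Ugd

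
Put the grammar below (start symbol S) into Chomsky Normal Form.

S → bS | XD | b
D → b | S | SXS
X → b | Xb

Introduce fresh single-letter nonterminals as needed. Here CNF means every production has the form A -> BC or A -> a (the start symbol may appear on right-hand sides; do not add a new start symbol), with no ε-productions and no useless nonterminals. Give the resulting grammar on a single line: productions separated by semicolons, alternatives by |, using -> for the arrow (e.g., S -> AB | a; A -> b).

S -> b | AS | XD; A -> b; B -> XS; D -> b | AS | SB | XD; X -> b | XA

No ε-productions.
After unit-elimination: S -> b | XD | bS; D -> b | XD | bS | SXS; X -> b | Xb.
TERM: introduce A -> b and substitute in every rule of length ≥2.
BIN: D -> SXS becomes D -> SB, B -> XS.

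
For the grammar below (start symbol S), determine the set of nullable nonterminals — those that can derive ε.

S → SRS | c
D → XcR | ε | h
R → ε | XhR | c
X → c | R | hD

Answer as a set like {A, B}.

{D, R, X}

Directly nullable (have an ε-rule): {D, R}.
X is nullable via X -> R (every symbol on the right is already known nullable).
Not nullable: S — each has a terminal in every rule's right-hand side or depends on a non-nullable symbol.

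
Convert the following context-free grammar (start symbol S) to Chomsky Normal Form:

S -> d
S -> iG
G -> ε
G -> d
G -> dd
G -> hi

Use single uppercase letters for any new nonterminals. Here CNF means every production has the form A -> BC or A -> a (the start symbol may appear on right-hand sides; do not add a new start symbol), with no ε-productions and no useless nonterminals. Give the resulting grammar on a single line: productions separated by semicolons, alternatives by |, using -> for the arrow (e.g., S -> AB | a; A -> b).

Nullable: {G}; after ε-elimination: S -> d | i | iG; G -> d | dd | hi.
No unit productions to eliminate.
TERM: introduce A -> d, B -> h, C -> i and substitute in every rule of length ≥2.

S -> d | i | CG; A -> d; B -> h; C -> i; G -> d | AA | BC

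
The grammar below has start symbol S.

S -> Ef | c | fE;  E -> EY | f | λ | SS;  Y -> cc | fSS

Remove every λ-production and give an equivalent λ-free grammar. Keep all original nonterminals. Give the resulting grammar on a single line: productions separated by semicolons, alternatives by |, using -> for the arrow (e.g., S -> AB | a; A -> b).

Nullable set: {E}.
S -> Ef: E nullable, giving Ef | f.
S -> fE: E nullable, giving f | fE.
Drop E -> λ.
E -> EY: E nullable, giving EY | Y.
Unchanged (no nullable symbols): S -> c; E -> SS; E -> f; Y -> cc; Y -> fSS.

S -> c | f | Ef | fE; E -> Y | f | EY | SS; Y -> cc | fSS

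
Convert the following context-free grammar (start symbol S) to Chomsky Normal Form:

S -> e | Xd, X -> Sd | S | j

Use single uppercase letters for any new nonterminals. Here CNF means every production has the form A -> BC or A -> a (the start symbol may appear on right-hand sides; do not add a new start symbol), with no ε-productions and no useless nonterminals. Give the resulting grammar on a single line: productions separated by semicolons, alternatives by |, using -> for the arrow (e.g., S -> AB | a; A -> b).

S -> e | XA; A -> d; X -> e | j | SA | XA

No ε-productions.
After unit-elimination: S -> e | Xd; X -> e | j | Sd | Xd.
TERM: introduce A -> d and substitute in every rule of length ≥2.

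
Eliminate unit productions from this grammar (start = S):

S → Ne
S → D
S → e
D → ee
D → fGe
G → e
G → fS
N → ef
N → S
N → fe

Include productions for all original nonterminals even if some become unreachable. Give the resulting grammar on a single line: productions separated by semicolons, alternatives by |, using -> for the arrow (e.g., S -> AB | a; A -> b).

S -> e | Ne | ee | fGe; D -> ee | fGe; G -> e | fS; N -> e | Ne | ee | ef | fe | fGe

Unit productions: N->S, S->D.
Unit pairs (A ⇒* B via units): (N,D), (N,S), (S,D).
S: inherits non-unit rules of {D, S} → Ne | e | ee | fGe.
D: inherits non-unit rules of {D} → ee | fGe.
G: inherits non-unit rules of {G} → e | fS.
N: inherits non-unit rules of {D, N, S} → Ne | e | ee | ef | fGe | fe.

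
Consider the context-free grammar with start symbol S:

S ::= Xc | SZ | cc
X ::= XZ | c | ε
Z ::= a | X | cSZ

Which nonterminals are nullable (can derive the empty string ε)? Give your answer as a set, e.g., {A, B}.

{X, Z}

Directly nullable (have an ε-rule): {X}.
Z is nullable via Z -> X (every symbol on the right is already known nullable).
Not nullable: S — each has a terminal in every rule's right-hand side or depends on a non-nullable symbol.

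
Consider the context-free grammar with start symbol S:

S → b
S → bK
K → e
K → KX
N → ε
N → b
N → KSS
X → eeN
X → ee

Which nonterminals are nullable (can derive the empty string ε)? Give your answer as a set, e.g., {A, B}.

{N}

Directly nullable (have an ε-rule): {N}.
Not nullable: K, S, X — each has a terminal in every rule's right-hand side or depends on a non-nullable symbol.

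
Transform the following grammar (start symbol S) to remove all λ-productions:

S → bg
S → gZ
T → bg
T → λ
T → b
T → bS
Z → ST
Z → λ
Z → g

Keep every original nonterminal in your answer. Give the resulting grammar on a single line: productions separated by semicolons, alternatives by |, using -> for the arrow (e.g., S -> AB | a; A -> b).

S -> g | bg | gZ; T -> b | bS | bg; Z -> S | g | ST

Nullable set: {T, Z}.
S -> gZ: Z nullable, giving g | gZ.
Drop T -> λ.
Drop Z -> λ.
Z -> ST: T nullable, giving S | ST.
Unchanged (no nullable symbols): S -> bg; T -> b; T -> bS; T -> bg; Z -> g.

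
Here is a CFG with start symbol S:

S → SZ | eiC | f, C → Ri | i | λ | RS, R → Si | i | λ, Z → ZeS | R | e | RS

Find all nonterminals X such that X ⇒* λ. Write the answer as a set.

{C, R, Z}

Directly nullable (have an ε-rule): {C, R}.
Z is nullable via Z -> R (every symbol on the right is already known nullable).
Not nullable: S — each has a terminal in every rule's right-hand side or depends on a non-nullable symbol.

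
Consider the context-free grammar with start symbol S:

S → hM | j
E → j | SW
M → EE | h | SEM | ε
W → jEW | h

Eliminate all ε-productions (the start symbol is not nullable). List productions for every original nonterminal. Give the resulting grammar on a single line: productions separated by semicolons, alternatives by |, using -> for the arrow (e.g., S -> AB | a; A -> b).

S -> h | j | hM; E -> j | SW; M -> h | EE | SE | SEM; W -> h | jEW

Nullable set: {M}.
S -> hM: M nullable, giving h | hM.
Drop M -> ε.
M -> SEM: M nullable, giving SE | SEM.
Unchanged (no nullable symbols): S -> j; E -> SW; E -> j; M -> EE; M -> h; W -> h; W -> jEW.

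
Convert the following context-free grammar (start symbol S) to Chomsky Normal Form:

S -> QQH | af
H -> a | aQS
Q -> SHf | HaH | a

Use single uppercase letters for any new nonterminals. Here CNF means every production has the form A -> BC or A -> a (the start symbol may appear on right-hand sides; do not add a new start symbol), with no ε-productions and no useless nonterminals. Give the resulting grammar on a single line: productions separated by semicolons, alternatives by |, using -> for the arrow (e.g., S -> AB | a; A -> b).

S -> AB | QF; A -> a; B -> f; C -> QS; D -> AH; E -> HB; F -> QH; H -> a | AC; Q -> a | HD | SE

No ε-productions.
No unit productions to eliminate.
TERM: introduce A -> a, B -> f and substitute in every rule of length ≥2.
BIN: H -> AQS becomes H -> AC, C -> QS; Q -> HAH becomes Q -> HD, D -> AH; Q -> SHB becomes Q -> SE, E -> HB; S -> QQH becomes S -> QF, F -> QH.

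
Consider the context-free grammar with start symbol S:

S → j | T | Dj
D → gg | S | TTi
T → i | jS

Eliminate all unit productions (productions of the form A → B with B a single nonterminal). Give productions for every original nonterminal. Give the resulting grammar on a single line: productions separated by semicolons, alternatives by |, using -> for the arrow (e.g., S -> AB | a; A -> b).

S -> i | j | Dj | jS; D -> i | j | Dj | gg | jS | TTi; T -> i | jS

Unit productions: D->S, S->T.
Unit pairs (A ⇒* B via units): (D,S), (D,T), (S,T).
S: inherits non-unit rules of {S, T} → Dj | i | j | jS.
D: inherits non-unit rules of {D, S, T} → Dj | TTi | gg | i | j | jS.
T: inherits non-unit rules of {T} → i | jS.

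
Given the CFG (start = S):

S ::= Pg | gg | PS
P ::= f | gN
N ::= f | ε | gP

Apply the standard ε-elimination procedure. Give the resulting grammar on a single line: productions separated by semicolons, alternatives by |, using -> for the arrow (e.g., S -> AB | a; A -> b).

S -> PS | Pg | gg; N -> f | gP; P -> f | g | gN

Nullable set: {N}.
Drop N -> ε.
P -> gN: N nullable, giving g | gN.
Unchanged (no nullable symbols): S -> PS; S -> Pg; S -> gg; N -> f; N -> gP; P -> f.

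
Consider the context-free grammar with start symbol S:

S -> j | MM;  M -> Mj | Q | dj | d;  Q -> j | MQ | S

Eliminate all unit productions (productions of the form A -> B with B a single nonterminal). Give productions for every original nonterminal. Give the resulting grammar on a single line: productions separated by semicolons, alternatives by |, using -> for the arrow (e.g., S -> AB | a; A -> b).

S -> j | MM; M -> d | j | MM | MQ | Mj | dj; Q -> j | MM | MQ

Unit productions: M->Q, Q->S.
Unit pairs (A ⇒* B via units): (M,Q), (M,S), (Q,S).
S: inherits non-unit rules of {S} → MM | j.
M: inherits non-unit rules of {M, Q, S} → MM | MQ | Mj | d | dj | j.
Q: inherits non-unit rules of {Q, S} → MM | MQ | j.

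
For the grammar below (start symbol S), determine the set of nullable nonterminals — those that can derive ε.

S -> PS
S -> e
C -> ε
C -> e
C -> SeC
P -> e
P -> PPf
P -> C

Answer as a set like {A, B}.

Directly nullable (have an ε-rule): {C}.
P is nullable via P -> C (every symbol on the right is already known nullable).
Not nullable: S — each has a terminal in every rule's right-hand side or depends on a non-nullable symbol.

{C, P}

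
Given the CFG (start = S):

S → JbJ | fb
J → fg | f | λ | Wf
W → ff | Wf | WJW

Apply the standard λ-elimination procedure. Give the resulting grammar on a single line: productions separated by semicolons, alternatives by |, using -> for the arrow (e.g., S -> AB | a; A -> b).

Nullable set: {J}.
S -> JbJ: J, J nullable, giving Jb | JbJ | b | bJ.
Drop J -> λ.
W -> WJW: J nullable, giving WJW | WW.
Unchanged (no nullable symbols): S -> fb; J -> Wf; J -> f; J -> fg; W -> Wf; W -> ff.

S -> b | Jb | bJ | fb | JbJ; J -> f | Wf | fg; W -> WW | Wf | ff | WJW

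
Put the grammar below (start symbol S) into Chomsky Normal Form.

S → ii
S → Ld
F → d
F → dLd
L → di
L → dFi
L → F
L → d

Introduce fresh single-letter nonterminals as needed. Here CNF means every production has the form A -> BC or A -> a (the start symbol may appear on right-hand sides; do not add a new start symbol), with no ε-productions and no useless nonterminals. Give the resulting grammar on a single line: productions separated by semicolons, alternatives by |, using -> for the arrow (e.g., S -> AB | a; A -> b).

S -> BB | LA; A -> d; B -> i; C -> LA; D -> FB; E -> LA; F -> d | AC; L -> d | AB | AD | AE

No ε-productions.
After unit-elimination: S -> Ld | ii; F -> d | dLd; L -> d | di | dFi | dLd.
TERM: introduce A -> d, B -> i and substitute in every rule of length ≥2.
BIN: F -> ALA becomes F -> AC, C -> LA; L -> AFB becomes L -> AD, D -> FB; L -> ALA becomes L -> AE, E -> LA.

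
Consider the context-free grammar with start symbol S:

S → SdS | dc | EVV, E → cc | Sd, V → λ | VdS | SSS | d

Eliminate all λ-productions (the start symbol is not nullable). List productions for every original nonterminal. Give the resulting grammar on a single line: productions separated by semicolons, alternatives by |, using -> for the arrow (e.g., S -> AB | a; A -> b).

Nullable set: {V}.
S -> EVV: V, V nullable, giving E | EV | EVV.
Drop V -> λ.
V -> VdS: V nullable, giving VdS | dS.
Unchanged (no nullable symbols): S -> SdS; S -> dc; E -> Sd; E -> cc; V -> SSS; V -> d.

S -> E | EV | dc | EVV | SdS; E -> Sd | cc; V -> d | dS | SSS | VdS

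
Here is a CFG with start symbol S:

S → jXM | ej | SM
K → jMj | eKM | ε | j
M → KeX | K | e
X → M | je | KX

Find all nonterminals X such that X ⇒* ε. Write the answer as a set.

{K, M, X}

Directly nullable (have an ε-rule): {K}.
M is nullable via M -> K (every symbol on the right is already known nullable).
X is nullable via X -> M (every symbol on the right is already known nullable).
Not nullable: S — each has a terminal in every rule's right-hand side or depends on a non-nullable symbol.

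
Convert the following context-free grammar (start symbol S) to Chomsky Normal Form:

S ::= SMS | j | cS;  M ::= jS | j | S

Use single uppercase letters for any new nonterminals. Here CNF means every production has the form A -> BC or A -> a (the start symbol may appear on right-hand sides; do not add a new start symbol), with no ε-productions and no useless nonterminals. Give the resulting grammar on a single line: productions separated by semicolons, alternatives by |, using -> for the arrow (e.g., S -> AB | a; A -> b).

No ε-productions.
After unit-elimination: S -> j | cS | SMS; M -> j | cS | jS | SMS.
TERM: introduce A -> c, B -> j and substitute in every rule of length ≥2.
BIN: M -> SMS becomes M -> SC, C -> MS; S -> SMS becomes S -> SD, D -> MS.

S -> j | AS | SD; A -> c; B -> j; C -> MS; D -> MS; M -> j | AS | BS | SC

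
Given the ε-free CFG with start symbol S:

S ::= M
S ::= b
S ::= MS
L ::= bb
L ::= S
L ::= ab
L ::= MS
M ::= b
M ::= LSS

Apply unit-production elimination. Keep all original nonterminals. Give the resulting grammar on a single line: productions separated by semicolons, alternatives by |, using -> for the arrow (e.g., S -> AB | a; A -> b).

S -> b | MS | LSS; L -> b | MS | ab | bb | LSS; M -> b | LSS

Unit productions: L->S, S->M.
Unit pairs (A ⇒* B via units): (L,M), (L,S), (S,M).
S: inherits non-unit rules of {M, S} → LSS | MS | b.
L: inherits non-unit rules of {L, M, S} → LSS | MS | ab | b | bb.
M: inherits non-unit rules of {M} → LSS | b.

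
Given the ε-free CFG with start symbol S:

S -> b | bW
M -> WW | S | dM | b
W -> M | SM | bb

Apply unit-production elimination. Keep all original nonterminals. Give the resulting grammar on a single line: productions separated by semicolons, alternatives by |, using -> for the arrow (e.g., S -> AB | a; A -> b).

Unit productions: M->S, W->M.
Unit pairs (A ⇒* B via units): (M,S), (W,M), (W,S).
S: inherits non-unit rules of {S} → b | bW.
M: inherits non-unit rules of {M, S} → WW | b | bW | dM.
W: inherits non-unit rules of {M, S, W} → SM | WW | b | bW | bb | dM.

S -> b | bW; M -> b | WW | bW | dM; W -> b | SM | WW | bW | bb | dM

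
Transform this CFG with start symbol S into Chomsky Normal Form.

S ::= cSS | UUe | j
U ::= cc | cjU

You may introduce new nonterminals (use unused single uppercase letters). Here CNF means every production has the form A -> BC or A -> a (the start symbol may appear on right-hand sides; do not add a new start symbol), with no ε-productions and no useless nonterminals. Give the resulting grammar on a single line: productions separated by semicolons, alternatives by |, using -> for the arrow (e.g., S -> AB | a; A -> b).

No ε-productions.
No unit productions to eliminate.
TERM: introduce B -> c, A -> e, C -> j and substitute in every rule of length ≥2.
BIN: S -> BSS becomes S -> BD, D -> SS; S -> UUA becomes S -> UE, E -> UA; U -> BCU becomes U -> BF, F -> CU.

S -> j | BD | UE; A -> e; B -> c; C -> j; D -> SS; E -> UA; F -> CU; U -> BB | BF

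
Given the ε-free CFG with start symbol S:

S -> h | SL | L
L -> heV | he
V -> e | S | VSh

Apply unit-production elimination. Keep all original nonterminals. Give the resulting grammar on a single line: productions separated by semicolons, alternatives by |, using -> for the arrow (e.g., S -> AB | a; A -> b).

S -> h | SL | he | heV; L -> he | heV; V -> e | h | SL | he | VSh | heV

Unit productions: S->L, V->S.
Unit pairs (A ⇒* B via units): (S,L), (V,L), (V,S).
S: inherits non-unit rules of {L, S} → SL | h | he | heV.
L: inherits non-unit rules of {L} → he | heV.
V: inherits non-unit rules of {L, S, V} → SL | VSh | e | h | he | heV.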